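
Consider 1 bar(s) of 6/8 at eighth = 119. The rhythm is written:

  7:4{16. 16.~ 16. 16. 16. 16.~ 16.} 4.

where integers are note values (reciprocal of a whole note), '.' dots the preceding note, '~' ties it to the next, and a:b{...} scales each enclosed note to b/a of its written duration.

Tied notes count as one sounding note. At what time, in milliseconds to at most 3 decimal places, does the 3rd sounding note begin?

1. 0.0ms @ 0 + 216.086ms (3/7)
2. 216.086ms @ 3/7 + 432.173ms (6/7)
3. 648.259ms @ 9/7 + 216.086ms (3/7)
4. 864.346ms @ 12/7 + 216.086ms (3/7)
5. 1080.432ms @ 15/7 + 432.173ms (6/7)
6. 1512.605ms @ 3 + 1512.605ms (3)

note 3 onset = 9/7b = 648.259ms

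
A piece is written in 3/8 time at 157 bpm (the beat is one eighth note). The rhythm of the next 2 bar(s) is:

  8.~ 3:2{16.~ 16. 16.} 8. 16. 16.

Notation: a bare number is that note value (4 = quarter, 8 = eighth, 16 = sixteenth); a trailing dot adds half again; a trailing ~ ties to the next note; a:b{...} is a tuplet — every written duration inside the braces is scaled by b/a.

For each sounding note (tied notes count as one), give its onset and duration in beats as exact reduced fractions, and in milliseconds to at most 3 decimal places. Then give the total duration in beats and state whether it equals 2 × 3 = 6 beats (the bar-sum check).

1) 0.0ms=0b +955.414ms=5/2b
2) 955.414ms=5/2b +191.083ms=1/2b
3) 1146.497ms=3b +573.248ms=3/2b
4) 1719.745ms=9/2b +286.624ms=3/4b
5) 2006.369ms=21/4b +286.624ms=3/4b
Σ=6b of 6 (157bpm 3/8) — PASS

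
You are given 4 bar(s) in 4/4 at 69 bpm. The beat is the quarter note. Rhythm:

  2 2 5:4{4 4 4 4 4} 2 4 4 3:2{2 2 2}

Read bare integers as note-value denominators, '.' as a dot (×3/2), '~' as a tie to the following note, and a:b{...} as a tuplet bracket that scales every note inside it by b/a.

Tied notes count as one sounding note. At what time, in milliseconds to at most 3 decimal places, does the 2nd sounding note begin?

1. 0.0ms @ 0 + 1739.13ms (2)
2. 1739.13ms @ 2 + 1739.13ms (2)
3. 3478.261ms @ 4 + 695.652ms (4/5)
4. 4173.913ms @ 24/5 + 695.652ms (4/5)
5. 4869.565ms @ 28/5 + 695.652ms (4/5)
6. 5565.217ms @ 32/5 + 695.652ms (4/5)
7. 6260.87ms @ 36/5 + 695.652ms (4/5)
8. 6956.522ms @ 8 + 1739.13ms (2)
9. 8695.652ms @ 10 + 869.565ms (1)
10. 9565.217ms @ 11 + 869.565ms (1)
11. 10434.783ms @ 12 + 1159.42ms (4/3)
12. 11594.203ms @ 40/3 + 1159.42ms (4/3)
13. 12753.623ms @ 44/3 + 1159.42ms (4/3)

note 2 onset = 2b = 1739.13ms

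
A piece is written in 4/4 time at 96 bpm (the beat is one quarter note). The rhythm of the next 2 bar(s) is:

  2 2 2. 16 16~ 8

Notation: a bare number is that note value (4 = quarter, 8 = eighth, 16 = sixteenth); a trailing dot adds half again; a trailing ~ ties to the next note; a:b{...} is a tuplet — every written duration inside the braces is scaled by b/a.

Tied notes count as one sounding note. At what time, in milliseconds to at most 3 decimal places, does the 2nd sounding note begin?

1. 0.0ms @ 0 + 1250.0ms (2)
2. 1250.0ms @ 2 + 1250.0ms (2)
3. 2500.0ms @ 4 + 1875.0ms (3)
4. 4375.0ms @ 7 + 156.25ms (1/4)
5. 4531.25ms @ 29/4 + 468.75ms (3/4)

note 2 onset = 2b = 1250.0ms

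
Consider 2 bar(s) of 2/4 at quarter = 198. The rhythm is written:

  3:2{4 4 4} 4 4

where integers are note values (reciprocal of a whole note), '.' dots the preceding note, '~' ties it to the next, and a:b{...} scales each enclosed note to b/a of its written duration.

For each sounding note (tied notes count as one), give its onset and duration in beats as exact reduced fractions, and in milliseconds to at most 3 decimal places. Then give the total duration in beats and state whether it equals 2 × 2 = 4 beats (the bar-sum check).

1) 0.0ms=0b +202.02ms=2/3b
2) 202.02ms=2/3b +202.02ms=2/3b
3) 404.04ms=4/3b +202.02ms=2/3b
4) 606.061ms=2b +303.03ms=1b
5) 909.091ms=3b +303.03ms=1b
Σ=4b of 4 (198bpm 2/4) — PASS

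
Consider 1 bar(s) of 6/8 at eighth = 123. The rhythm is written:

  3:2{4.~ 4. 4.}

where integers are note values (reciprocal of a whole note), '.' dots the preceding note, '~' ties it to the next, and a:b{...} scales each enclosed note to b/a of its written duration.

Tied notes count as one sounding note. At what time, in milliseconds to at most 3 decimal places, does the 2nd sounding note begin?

note 2 onset = 4b = 1951.22ms

1. 0.0ms @ 0 + 1951.22ms (4)
2. 1951.22ms @ 4 + 975.61ms (2)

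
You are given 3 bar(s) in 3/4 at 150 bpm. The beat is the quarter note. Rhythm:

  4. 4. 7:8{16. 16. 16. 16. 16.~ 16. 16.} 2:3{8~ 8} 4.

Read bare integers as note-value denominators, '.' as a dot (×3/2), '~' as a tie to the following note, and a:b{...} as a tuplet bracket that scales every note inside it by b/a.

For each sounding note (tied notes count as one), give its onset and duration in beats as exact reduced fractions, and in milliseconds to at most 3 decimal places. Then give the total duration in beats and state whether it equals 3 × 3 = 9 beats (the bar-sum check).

1) 0.0ms=0b +600.0ms=3/2b
2) 600.0ms=3/2b +600.0ms=3/2b
3) 1200.0ms=3b +171.429ms=3/7b
4) 1371.429ms=24/7b +171.429ms=3/7b
5) 1542.857ms=27/7b +171.429ms=3/7b
6) 1714.286ms=30/7b +171.429ms=3/7b
7) 1885.714ms=33/7b +342.857ms=6/7b
8) 2228.571ms=39/7b +171.429ms=3/7b
9) 2400.0ms=6b +600.0ms=3/2b
10) 3000.0ms=15/2b +600.0ms=3/2b
Σ=9b of 9 (150bpm 3/4) — PASS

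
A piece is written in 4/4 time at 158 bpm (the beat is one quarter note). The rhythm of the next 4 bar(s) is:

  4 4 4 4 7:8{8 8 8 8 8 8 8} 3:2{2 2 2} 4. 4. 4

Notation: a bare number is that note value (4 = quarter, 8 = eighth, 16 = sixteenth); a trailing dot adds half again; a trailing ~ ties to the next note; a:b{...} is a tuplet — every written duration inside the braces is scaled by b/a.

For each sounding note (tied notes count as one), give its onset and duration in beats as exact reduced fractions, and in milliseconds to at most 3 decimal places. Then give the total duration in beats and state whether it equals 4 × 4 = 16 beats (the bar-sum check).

1) 0.0ms=0b +379.747ms=1b
2) 379.747ms=1b +379.747ms=1b
3) 759.494ms=2b +379.747ms=1b
4) 1139.241ms=3b +379.747ms=1b
5) 1518.987ms=4b +216.998ms=4/7b
6) 1735.986ms=32/7b +216.998ms=4/7b
7) 1952.984ms=36/7b +216.998ms=4/7b
8) 2169.982ms=40/7b +216.998ms=4/7b
9) 2386.98ms=44/7b +216.998ms=4/7b
10) 2603.978ms=48/7b +216.998ms=4/7b
11) 2820.976ms=52/7b +216.998ms=4/7b
12) 3037.975ms=8b +506.329ms=4/3b
13) 3544.304ms=28/3b +506.329ms=4/3b
14) 4050.633ms=32/3b +506.329ms=4/3b
15) 4556.962ms=12b +569.62ms=3/2b
16) 5126.582ms=27/2b +569.62ms=3/2b
17) 5696.203ms=15b +379.747ms=1b
Σ=16b of 16 (158bpm 4/4) — PASS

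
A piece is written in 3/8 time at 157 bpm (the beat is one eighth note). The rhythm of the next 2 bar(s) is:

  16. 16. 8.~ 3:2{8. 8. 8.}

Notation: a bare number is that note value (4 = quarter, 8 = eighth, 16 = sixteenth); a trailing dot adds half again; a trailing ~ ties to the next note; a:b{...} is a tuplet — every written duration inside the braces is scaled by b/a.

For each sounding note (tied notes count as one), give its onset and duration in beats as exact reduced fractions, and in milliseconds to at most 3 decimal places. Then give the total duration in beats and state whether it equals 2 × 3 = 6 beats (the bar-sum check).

1) 0.0ms=0b +286.624ms=3/4b
2) 286.624ms=3/4b +286.624ms=3/4b
3) 573.248ms=3/2b +955.414ms=5/2b
4) 1528.662ms=4b +382.166ms=1b
5) 1910.828ms=5b +382.166ms=1b
Σ=6b of 6 (157bpm 3/8) — PASS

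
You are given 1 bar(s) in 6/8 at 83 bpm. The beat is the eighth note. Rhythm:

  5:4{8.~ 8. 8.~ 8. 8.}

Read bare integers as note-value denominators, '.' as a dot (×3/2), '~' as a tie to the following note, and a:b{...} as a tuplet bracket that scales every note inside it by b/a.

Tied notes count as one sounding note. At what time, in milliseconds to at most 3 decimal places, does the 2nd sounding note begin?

1. 0.0ms @ 0 + 1734.94ms (12/5)
2. 1734.94ms @ 12/5 + 1734.94ms (12/5)
3. 3469.88ms @ 24/5 + 867.47ms (6/5)

note 2 onset = 12/5b = 1734.94ms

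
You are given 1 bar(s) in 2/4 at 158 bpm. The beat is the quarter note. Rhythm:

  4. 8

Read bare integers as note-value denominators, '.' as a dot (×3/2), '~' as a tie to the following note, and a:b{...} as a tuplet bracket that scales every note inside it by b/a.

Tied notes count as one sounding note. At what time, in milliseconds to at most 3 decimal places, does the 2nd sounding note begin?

1. 0.0ms @ 0 + 569.62ms (3/2)
2. 569.62ms @ 3/2 + 189.873ms (1/2)

note 2 onset = 3/2b = 569.62ms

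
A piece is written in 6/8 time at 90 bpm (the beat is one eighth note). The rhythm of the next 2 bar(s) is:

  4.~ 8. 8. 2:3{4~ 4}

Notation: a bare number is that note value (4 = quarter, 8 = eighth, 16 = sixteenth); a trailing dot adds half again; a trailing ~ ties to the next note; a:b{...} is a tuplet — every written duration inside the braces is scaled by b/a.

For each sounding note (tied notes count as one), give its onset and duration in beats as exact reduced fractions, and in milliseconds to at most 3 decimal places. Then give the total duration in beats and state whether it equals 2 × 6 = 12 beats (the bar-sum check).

1) 0.0ms=0b +3000.0ms=9/2b
2) 3000.0ms=9/2b +1000.0ms=3/2b
3) 4000.0ms=6b +4000.0ms=6b
Σ=12b of 12 (90bpm 6/8) — PASS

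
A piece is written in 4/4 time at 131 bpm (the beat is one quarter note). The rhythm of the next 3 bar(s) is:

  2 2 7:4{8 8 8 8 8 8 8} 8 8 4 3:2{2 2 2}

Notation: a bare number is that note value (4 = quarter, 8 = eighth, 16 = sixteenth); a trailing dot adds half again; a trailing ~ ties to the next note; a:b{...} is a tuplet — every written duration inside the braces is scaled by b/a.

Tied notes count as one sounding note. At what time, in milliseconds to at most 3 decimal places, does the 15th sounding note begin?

note 15 onset = 32/3b = 4885.496ms

1. 0.0ms @ 0 + 916.031ms (2)
2. 916.031ms @ 2 + 916.031ms (2)
3. 1832.061ms @ 4 + 130.862ms (2/7)
4. 1962.923ms @ 30/7 + 130.862ms (2/7)
5. 2093.784ms @ 32/7 + 130.862ms (2/7)
6. 2224.646ms @ 34/7 + 130.862ms (2/7)
7. 2355.507ms @ 36/7 + 130.862ms (2/7)
8. 2486.369ms @ 38/7 + 130.862ms (2/7)
9. 2617.23ms @ 40/7 + 130.862ms (2/7)
10. 2748.092ms @ 6 + 229.008ms (1/2)
11. 2977.099ms @ 13/2 + 229.008ms (1/2)
12. 3206.107ms @ 7 + 458.015ms (1)
13. 3664.122ms @ 8 + 610.687ms (4/3)
14. 4274.809ms @ 28/3 + 610.687ms (4/3)
15. 4885.496ms @ 32/3 + 610.687ms (4/3)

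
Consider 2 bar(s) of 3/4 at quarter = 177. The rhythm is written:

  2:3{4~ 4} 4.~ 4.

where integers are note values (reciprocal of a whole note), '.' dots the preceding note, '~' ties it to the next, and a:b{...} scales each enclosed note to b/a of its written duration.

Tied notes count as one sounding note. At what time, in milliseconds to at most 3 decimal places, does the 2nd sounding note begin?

1. 0.0ms @ 0 + 1016.949ms (3)
2. 1016.949ms @ 3 + 1016.949ms (3)

note 2 onset = 3b = 1016.949ms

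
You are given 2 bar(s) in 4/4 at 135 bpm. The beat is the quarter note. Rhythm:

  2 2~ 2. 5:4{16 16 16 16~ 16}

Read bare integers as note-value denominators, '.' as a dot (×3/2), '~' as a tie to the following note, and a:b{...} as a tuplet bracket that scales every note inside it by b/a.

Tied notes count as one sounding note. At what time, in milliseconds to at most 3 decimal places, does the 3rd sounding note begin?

note 3 onset = 7b = 3111.111ms

1. 0.0ms @ 0 + 888.889ms (2)
2. 888.889ms @ 2 + 2222.222ms (5)
3. 3111.111ms @ 7 + 88.889ms (1/5)
4. 3200.0ms @ 36/5 + 88.889ms (1/5)
5. 3288.889ms @ 37/5 + 88.889ms (1/5)
6. 3377.778ms @ 38/5 + 177.778ms (2/5)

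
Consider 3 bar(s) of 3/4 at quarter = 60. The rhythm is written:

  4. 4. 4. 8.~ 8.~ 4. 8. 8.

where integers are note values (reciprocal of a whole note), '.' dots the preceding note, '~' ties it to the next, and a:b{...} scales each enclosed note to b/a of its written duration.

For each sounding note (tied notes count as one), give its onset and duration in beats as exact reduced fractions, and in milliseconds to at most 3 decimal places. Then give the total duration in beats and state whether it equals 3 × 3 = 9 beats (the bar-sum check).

1) 0.0ms=0b +1500.0ms=3/2b
2) 1500.0ms=3/2b +1500.0ms=3/2b
3) 3000.0ms=3b +1500.0ms=3/2b
4) 4500.0ms=9/2b +3000.0ms=3b
5) 7500.0ms=15/2b +750.0ms=3/4b
6) 8250.0ms=33/4b +750.0ms=3/4b
Σ=9b of 9 (60bpm 3/4) — PASS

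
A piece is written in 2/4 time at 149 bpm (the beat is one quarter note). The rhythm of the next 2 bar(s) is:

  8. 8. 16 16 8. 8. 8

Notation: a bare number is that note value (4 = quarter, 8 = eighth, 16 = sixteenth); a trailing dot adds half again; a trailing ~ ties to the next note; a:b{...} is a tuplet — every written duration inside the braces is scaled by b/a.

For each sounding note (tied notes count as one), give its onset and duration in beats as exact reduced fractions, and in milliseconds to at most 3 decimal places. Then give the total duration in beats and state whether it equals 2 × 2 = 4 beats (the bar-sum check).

1) 0.0ms=0b +302.013ms=3/4b
2) 302.013ms=3/4b +302.013ms=3/4b
3) 604.027ms=3/2b +100.671ms=1/4b
4) 704.698ms=7/4b +100.671ms=1/4b
5) 805.369ms=2b +302.013ms=3/4b
6) 1107.383ms=11/4b +302.013ms=3/4b
7) 1409.396ms=7/2b +201.342ms=1/2b
Σ=4b of 4 (149bpm 2/4) — PASS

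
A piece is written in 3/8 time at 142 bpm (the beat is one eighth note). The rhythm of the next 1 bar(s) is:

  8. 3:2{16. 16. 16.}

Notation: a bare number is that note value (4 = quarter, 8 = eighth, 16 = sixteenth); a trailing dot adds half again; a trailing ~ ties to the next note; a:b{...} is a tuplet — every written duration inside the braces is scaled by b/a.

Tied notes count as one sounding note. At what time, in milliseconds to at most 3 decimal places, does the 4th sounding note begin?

1. 0.0ms @ 0 + 633.803ms (3/2)
2. 633.803ms @ 3/2 + 211.268ms (1/2)
3. 845.07ms @ 2 + 211.268ms (1/2)
4. 1056.338ms @ 5/2 + 211.268ms (1/2)

note 4 onset = 5/2b = 1056.338ms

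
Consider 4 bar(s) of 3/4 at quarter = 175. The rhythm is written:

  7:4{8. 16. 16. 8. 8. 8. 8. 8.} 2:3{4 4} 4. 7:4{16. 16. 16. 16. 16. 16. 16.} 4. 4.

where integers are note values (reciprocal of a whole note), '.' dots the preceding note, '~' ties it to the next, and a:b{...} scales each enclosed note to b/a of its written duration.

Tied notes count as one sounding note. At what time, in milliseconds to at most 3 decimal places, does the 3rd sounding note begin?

1. 0.0ms @ 0 + 146.939ms (3/7)
2. 146.939ms @ 3/7 + 73.469ms (3/14)
3. 220.408ms @ 9/14 + 73.469ms (3/14)
4. 293.878ms @ 6/7 + 146.939ms (3/7)
5. 440.816ms @ 9/7 + 146.939ms (3/7)
6. 587.755ms @ 12/7 + 146.939ms (3/7)
7. 734.694ms @ 15/7 + 146.939ms (3/7)
8. 881.633ms @ 18/7 + 146.939ms (3/7)
9. 1028.571ms @ 3 + 514.286ms (3/2)
10. 1542.857ms @ 9/2 + 514.286ms (3/2)
11. 2057.143ms @ 6 + 514.286ms (3/2)
12. 2571.429ms @ 15/2 + 73.469ms (3/14)
13. 2644.898ms @ 54/7 + 73.469ms (3/14)
14. 2718.367ms @ 111/14 + 73.469ms (3/14)
15. 2791.837ms @ 57/7 + 73.469ms (3/14)
16. 2865.306ms @ 117/14 + 73.469ms (3/14)
17. 2938.776ms @ 60/7 + 73.469ms (3/14)
18. 3012.245ms @ 123/14 + 73.469ms (3/14)
19. 3085.714ms @ 9 + 514.286ms (3/2)
20. 3600.0ms @ 21/2 + 514.286ms (3/2)

note 3 onset = 9/14b = 220.408ms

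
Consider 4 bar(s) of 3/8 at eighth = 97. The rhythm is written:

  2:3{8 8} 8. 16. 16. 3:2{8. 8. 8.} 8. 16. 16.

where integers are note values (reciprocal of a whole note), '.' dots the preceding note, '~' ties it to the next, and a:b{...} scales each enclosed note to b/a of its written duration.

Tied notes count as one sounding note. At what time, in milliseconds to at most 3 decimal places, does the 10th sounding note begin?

note 10 onset = 21/2b = 6494.845ms

1. 0.0ms @ 0 + 927.835ms (3/2)
2. 927.835ms @ 3/2 + 927.835ms (3/2)
3. 1855.67ms @ 3 + 927.835ms (3/2)
4. 2783.505ms @ 9/2 + 463.918ms (3/4)
5. 3247.423ms @ 21/4 + 463.918ms (3/4)
6. 3711.34ms @ 6 + 618.557ms (1)
7. 4329.897ms @ 7 + 618.557ms (1)
8. 4948.454ms @ 8 + 618.557ms (1)
9. 5567.01ms @ 9 + 927.835ms (3/2)
10. 6494.845ms @ 21/2 + 463.918ms (3/4)
11. 6958.763ms @ 45/4 + 463.918ms (3/4)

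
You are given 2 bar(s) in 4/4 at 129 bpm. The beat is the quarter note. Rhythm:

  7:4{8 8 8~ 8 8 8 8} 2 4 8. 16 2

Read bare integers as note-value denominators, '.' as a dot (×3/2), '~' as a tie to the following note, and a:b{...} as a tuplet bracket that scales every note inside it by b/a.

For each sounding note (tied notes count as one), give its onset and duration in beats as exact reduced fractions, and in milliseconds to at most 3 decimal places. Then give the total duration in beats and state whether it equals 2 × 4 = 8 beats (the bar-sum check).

1) 0.0ms=0b +132.89ms=2/7b
2) 132.89ms=2/7b +132.89ms=2/7b
3) 265.781ms=4/7b +265.781ms=4/7b
4) 531.561ms=8/7b +132.89ms=2/7b
5) 664.452ms=10/7b +132.89ms=2/7b
6) 797.342ms=12/7b +132.89ms=2/7b
7) 930.233ms=2b +930.233ms=2b
8) 1860.465ms=4b +465.116ms=1b
9) 2325.581ms=5b +348.837ms=3/4b
10) 2674.419ms=23/4b +116.279ms=1/4b
11) 2790.698ms=6b +930.233ms=2b
Σ=8b of 8 (129bpm 4/4) — PASS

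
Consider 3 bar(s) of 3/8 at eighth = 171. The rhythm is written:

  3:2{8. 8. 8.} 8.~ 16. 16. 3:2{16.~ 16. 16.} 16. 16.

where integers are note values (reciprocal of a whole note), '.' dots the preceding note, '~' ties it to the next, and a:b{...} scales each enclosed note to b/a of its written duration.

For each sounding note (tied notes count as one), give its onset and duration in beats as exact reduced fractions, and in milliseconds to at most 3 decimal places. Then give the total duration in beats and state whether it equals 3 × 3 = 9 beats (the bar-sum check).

1) 0.0ms=0b +350.877ms=1b
2) 350.877ms=1b +350.877ms=1b
3) 701.754ms=2b +350.877ms=1b
4) 1052.632ms=3b +789.474ms=9/4b
5) 1842.105ms=21/4b +263.158ms=3/4b
6) 2105.263ms=6b +350.877ms=1b
7) 2456.14ms=7b +175.439ms=1/2b
8) 2631.579ms=15/2b +263.158ms=3/4b
9) 2894.737ms=33/4b +263.158ms=3/4b
Σ=9b of 9 (171bpm 3/8) — PASS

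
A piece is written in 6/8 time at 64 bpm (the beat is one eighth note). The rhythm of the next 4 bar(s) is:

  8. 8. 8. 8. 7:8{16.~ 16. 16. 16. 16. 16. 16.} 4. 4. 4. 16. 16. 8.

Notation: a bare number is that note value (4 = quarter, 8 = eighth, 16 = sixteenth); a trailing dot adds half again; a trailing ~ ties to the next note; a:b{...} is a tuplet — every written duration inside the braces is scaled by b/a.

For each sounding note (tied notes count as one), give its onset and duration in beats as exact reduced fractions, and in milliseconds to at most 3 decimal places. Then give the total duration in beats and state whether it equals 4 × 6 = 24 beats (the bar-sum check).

1) 0.0ms=0b +1406.25ms=3/2b
2) 1406.25ms=3/2b +1406.25ms=3/2b
3) 2812.5ms=3b +1406.25ms=3/2b
4) 4218.75ms=9/2b +1406.25ms=3/2b
5) 5625.0ms=6b +1607.143ms=12/7b
6) 7232.143ms=54/7b +803.571ms=6/7b
7) 8035.714ms=60/7b +803.571ms=6/7b
8) 8839.286ms=66/7b +803.571ms=6/7b
9) 9642.857ms=72/7b +803.571ms=6/7b
10) 10446.429ms=78/7b +803.571ms=6/7b
11) 11250.0ms=12b +2812.5ms=3b
12) 14062.5ms=15b +2812.5ms=3b
13) 16875.0ms=18b +2812.5ms=3b
14) 19687.5ms=21b +703.125ms=3/4b
15) 20390.625ms=87/4b +703.125ms=3/4b
16) 21093.75ms=45/2b +1406.25ms=3/2b
Σ=24b of 24 (64bpm 6/8) — PASS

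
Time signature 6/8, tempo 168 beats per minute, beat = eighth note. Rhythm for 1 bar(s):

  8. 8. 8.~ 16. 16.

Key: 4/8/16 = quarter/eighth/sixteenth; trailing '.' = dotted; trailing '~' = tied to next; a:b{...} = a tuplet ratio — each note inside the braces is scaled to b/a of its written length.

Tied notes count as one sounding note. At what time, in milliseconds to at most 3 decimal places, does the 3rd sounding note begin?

1. 0.0ms @ 0 + 535.714ms (3/2)
2. 535.714ms @ 3/2 + 535.714ms (3/2)
3. 1071.429ms @ 3 + 803.571ms (9/4)
4. 1875.0ms @ 21/4 + 267.857ms (3/4)

note 3 onset = 3b = 1071.429ms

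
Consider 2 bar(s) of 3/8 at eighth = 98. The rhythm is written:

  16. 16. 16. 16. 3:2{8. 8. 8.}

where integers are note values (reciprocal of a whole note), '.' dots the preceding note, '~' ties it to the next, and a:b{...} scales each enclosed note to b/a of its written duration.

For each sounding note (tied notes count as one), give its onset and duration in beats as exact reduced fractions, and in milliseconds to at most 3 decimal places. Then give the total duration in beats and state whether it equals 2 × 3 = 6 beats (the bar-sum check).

1) 0.0ms=0b +459.184ms=3/4b
2) 459.184ms=3/4b +459.184ms=3/4b
3) 918.367ms=3/2b +459.184ms=3/4b
4) 1377.551ms=9/4b +459.184ms=3/4b
5) 1836.735ms=3b +612.245ms=1b
6) 2448.98ms=4b +612.245ms=1b
7) 3061.224ms=5b +612.245ms=1b
Σ=6b of 6 (98bpm 3/8) — PASS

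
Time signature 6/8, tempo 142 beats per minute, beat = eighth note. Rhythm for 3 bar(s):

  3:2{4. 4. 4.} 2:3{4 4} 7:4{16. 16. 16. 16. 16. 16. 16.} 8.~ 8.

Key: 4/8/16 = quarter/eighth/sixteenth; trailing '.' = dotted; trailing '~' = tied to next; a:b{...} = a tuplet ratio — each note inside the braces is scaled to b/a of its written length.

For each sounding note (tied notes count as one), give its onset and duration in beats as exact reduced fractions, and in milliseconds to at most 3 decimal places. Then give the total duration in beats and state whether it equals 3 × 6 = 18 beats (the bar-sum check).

1) 0.0ms=0b +845.07ms=2b
2) 845.07ms=2b +845.07ms=2b
3) 1690.141ms=4b +845.07ms=2b
4) 2535.211ms=6b +1267.606ms=3b
5) 3802.817ms=9b +1267.606ms=3b
6) 5070.423ms=12b +181.087ms=3/7b
7) 5251.509ms=87/7b +181.087ms=3/7b
8) 5432.596ms=90/7b +181.087ms=3/7b
9) 5613.682ms=93/7b +181.087ms=3/7b
10) 5794.769ms=96/7b +181.087ms=3/7b
11) 5975.855ms=99/7b +181.087ms=3/7b
12) 6156.942ms=102/7b +181.087ms=3/7b
13) 6338.028ms=15b +1267.606ms=3b
Σ=18b of 18 (142bpm 6/8) — PASS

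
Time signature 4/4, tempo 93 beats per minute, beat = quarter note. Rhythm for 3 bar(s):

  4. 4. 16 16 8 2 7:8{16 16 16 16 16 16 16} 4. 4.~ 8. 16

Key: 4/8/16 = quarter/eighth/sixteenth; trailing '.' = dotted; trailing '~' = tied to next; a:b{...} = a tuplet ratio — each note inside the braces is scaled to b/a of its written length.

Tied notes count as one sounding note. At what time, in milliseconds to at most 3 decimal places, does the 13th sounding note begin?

note 13 onset = 54/7b = 4976.959ms

1. 0.0ms @ 0 + 967.742ms (3/2)
2. 967.742ms @ 3/2 + 967.742ms (3/2)
3. 1935.484ms @ 3 + 161.29ms (1/4)
4. 2096.774ms @ 13/4 + 161.29ms (1/4)
5. 2258.065ms @ 7/2 + 322.581ms (1/2)
6. 2580.645ms @ 4 + 1290.323ms (2)
7. 3870.968ms @ 6 + 184.332ms (2/7)
8. 4055.3ms @ 44/7 + 184.332ms (2/7)
9. 4239.631ms @ 46/7 + 184.332ms (2/7)
10. 4423.963ms @ 48/7 + 184.332ms (2/7)
11. 4608.295ms @ 50/7 + 184.332ms (2/7)
12. 4792.627ms @ 52/7 + 184.332ms (2/7)
13. 4976.959ms @ 54/7 + 184.332ms (2/7)
14. 5161.29ms @ 8 + 967.742ms (3/2)
15. 6129.032ms @ 19/2 + 1451.613ms (9/4)
16. 7580.645ms @ 47/4 + 161.29ms (1/4)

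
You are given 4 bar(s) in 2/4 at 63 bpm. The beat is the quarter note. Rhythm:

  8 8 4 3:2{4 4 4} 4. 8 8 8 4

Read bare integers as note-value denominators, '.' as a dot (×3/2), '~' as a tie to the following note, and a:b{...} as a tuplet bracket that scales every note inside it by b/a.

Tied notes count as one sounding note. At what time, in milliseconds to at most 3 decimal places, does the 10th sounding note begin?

note 10 onset = 13/2b = 6190.476ms

1. 0.0ms @ 0 + 476.19ms (1/2)
2. 476.19ms @ 1/2 + 476.19ms (1/2)
3. 952.381ms @ 1 + 952.381ms (1)
4. 1904.762ms @ 2 + 634.921ms (2/3)
5. 2539.683ms @ 8/3 + 634.921ms (2/3)
6. 3174.603ms @ 10/3 + 634.921ms (2/3)
7. 3809.524ms @ 4 + 1428.571ms (3/2)
8. 5238.095ms @ 11/2 + 476.19ms (1/2)
9. 5714.286ms @ 6 + 476.19ms (1/2)
10. 6190.476ms @ 13/2 + 476.19ms (1/2)
11. 6666.667ms @ 7 + 952.381ms (1)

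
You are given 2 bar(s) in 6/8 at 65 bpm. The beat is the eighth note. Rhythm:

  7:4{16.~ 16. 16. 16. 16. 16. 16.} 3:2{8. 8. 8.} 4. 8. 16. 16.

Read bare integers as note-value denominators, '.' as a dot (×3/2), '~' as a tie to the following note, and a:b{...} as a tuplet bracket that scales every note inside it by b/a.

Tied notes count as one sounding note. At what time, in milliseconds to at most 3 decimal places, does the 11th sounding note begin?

note 11 onset = 9b = 8307.692ms

1. 0.0ms @ 0 + 791.209ms (6/7)
2. 791.209ms @ 6/7 + 395.604ms (3/7)
3. 1186.813ms @ 9/7 + 395.604ms (3/7)
4. 1582.418ms @ 12/7 + 395.604ms (3/7)
5. 1978.022ms @ 15/7 + 395.604ms (3/7)
6. 2373.626ms @ 18/7 + 395.604ms (3/7)
7. 2769.231ms @ 3 + 923.077ms (1)
8. 3692.308ms @ 4 + 923.077ms (1)
9. 4615.385ms @ 5 + 923.077ms (1)
10. 5538.462ms @ 6 + 2769.231ms (3)
11. 8307.692ms @ 9 + 1384.615ms (3/2)
12. 9692.308ms @ 21/2 + 692.308ms (3/4)
13. 10384.615ms @ 45/4 + 692.308ms (3/4)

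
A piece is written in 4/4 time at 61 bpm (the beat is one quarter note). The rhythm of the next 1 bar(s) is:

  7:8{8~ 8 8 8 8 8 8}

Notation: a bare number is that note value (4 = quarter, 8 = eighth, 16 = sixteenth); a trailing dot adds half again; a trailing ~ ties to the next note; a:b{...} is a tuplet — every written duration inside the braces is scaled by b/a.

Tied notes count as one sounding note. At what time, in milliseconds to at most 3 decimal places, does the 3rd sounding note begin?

1. 0.0ms @ 0 + 1124.122ms (8/7)
2. 1124.122ms @ 8/7 + 562.061ms (4/7)
3. 1686.183ms @ 12/7 + 562.061ms (4/7)
4. 2248.244ms @ 16/7 + 562.061ms (4/7)
5. 2810.304ms @ 20/7 + 562.061ms (4/7)
6. 3372.365ms @ 24/7 + 562.061ms (4/7)

note 3 onset = 12/7b = 1686.183ms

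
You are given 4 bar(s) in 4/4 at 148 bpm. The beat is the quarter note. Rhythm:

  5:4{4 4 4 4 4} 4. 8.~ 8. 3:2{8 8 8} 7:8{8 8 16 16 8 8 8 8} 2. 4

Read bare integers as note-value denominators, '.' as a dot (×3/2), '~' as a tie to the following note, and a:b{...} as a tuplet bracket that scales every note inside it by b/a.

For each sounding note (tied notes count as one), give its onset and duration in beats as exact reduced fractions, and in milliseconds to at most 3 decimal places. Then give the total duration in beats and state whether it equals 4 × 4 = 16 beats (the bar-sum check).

1) 0.0ms=0b +324.324ms=4/5b
2) 324.324ms=4/5b +324.324ms=4/5b
3) 648.649ms=8/5b +324.324ms=4/5b
4) 972.973ms=12/5b +324.324ms=4/5b
5) 1297.297ms=16/5b +324.324ms=4/5b
6) 1621.622ms=4b +608.108ms=3/2b
7) 2229.73ms=11/2b +608.108ms=3/2b
8) 2837.838ms=7b +135.135ms=1/3b
9) 2972.973ms=22/3b +135.135ms=1/3b
10) 3108.108ms=23/3b +135.135ms=1/3b
11) 3243.243ms=8b +231.66ms=4/7b
12) 3474.903ms=60/7b +231.66ms=4/7b
13) 3706.564ms=64/7b +115.83ms=2/7b
14) 3822.394ms=66/7b +115.83ms=2/7b
15) 3938.224ms=68/7b +231.66ms=4/7b
16) 4169.884ms=72/7b +231.66ms=4/7b
17) 4401.544ms=76/7b +231.66ms=4/7b
18) 4633.205ms=80/7b +231.66ms=4/7b
19) 4864.865ms=12b +1216.216ms=3b
20) 6081.081ms=15b +405.405ms=1b
Σ=16b of 16 (148bpm 4/4) — PASS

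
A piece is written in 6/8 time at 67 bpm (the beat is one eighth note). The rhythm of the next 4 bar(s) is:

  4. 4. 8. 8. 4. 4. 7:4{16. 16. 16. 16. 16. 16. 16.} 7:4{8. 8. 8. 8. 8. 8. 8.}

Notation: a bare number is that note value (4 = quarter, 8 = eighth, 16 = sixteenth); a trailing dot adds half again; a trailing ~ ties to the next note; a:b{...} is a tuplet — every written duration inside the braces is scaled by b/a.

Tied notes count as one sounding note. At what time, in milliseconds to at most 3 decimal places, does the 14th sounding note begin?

note 14 onset = 18b = 16119.403ms

1. 0.0ms @ 0 + 2686.567ms (3)
2. 2686.567ms @ 3 + 2686.567ms (3)
3. 5373.134ms @ 6 + 1343.284ms (3/2)
4. 6716.418ms @ 15/2 + 1343.284ms (3/2)
5. 8059.701ms @ 9 + 2686.567ms (3)
6. 10746.269ms @ 12 + 2686.567ms (3)
7. 13432.836ms @ 15 + 383.795ms (3/7)
8. 13816.631ms @ 108/7 + 383.795ms (3/7)
9. 14200.426ms @ 111/7 + 383.795ms (3/7)
10. 14584.222ms @ 114/7 + 383.795ms (3/7)
11. 14968.017ms @ 117/7 + 383.795ms (3/7)
12. 15351.812ms @ 120/7 + 383.795ms (3/7)
13. 15735.608ms @ 123/7 + 383.795ms (3/7)
14. 16119.403ms @ 18 + 767.591ms (6/7)
15. 16886.994ms @ 132/7 + 767.591ms (6/7)
16. 17654.584ms @ 138/7 + 767.591ms (6/7)
17. 18422.175ms @ 144/7 + 767.591ms (6/7)
18. 19189.765ms @ 150/7 + 767.591ms (6/7)
19. 19957.356ms @ 156/7 + 767.591ms (6/7)
20. 20724.947ms @ 162/7 + 767.591ms (6/7)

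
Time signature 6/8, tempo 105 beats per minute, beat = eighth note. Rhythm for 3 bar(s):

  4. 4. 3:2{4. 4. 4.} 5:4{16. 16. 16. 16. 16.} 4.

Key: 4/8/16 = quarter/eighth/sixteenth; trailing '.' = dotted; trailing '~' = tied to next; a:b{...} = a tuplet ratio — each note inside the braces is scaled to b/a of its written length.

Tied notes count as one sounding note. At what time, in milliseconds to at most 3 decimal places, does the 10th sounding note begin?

note 10 onset = 72/5b = 8228.571ms

1. 0.0ms @ 0 + 1714.286ms (3)
2. 1714.286ms @ 3 + 1714.286ms (3)
3. 3428.571ms @ 6 + 1142.857ms (2)
4. 4571.429ms @ 8 + 1142.857ms (2)
5. 5714.286ms @ 10 + 1142.857ms (2)
6. 6857.143ms @ 12 + 342.857ms (3/5)
7. 7200.0ms @ 63/5 + 342.857ms (3/5)
8. 7542.857ms @ 66/5 + 342.857ms (3/5)
9. 7885.714ms @ 69/5 + 342.857ms (3/5)
10. 8228.571ms @ 72/5 + 342.857ms (3/5)
11. 8571.429ms @ 15 + 1714.286ms (3)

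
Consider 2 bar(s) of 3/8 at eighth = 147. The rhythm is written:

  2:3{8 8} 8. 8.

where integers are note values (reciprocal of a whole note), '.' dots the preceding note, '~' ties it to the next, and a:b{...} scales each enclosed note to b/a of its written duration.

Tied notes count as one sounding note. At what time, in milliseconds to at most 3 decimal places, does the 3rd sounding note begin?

1. 0.0ms @ 0 + 612.245ms (3/2)
2. 612.245ms @ 3/2 + 612.245ms (3/2)
3. 1224.49ms @ 3 + 612.245ms (3/2)
4. 1836.735ms @ 9/2 + 612.245ms (3/2)

note 3 onset = 3b = 1224.49ms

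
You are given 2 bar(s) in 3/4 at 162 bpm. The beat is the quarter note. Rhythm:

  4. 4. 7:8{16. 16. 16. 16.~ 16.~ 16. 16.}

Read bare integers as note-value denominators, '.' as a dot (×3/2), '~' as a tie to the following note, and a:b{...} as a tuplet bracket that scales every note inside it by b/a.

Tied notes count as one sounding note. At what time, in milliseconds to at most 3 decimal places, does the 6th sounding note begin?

note 6 onset = 30/7b = 1587.302ms

1. 0.0ms @ 0 + 555.556ms (3/2)
2. 555.556ms @ 3/2 + 555.556ms (3/2)
3. 1111.111ms @ 3 + 158.73ms (3/7)
4. 1269.841ms @ 24/7 + 158.73ms (3/7)
5. 1428.571ms @ 27/7 + 158.73ms (3/7)
6. 1587.302ms @ 30/7 + 476.19ms (9/7)
7. 2063.492ms @ 39/7 + 158.73ms (3/7)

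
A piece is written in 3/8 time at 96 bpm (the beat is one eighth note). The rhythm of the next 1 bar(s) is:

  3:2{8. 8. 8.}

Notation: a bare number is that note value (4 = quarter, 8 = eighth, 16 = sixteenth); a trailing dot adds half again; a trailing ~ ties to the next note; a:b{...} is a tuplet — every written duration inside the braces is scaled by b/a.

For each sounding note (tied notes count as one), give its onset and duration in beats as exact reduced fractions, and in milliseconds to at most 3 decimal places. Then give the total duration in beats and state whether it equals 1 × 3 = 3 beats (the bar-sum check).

1) 0.0ms=0b +625.0ms=1b
2) 625.0ms=1b +625.0ms=1b
3) 1250.0ms=2b +625.0ms=1b
Σ=3b of 3 (96bpm 3/8) — PASS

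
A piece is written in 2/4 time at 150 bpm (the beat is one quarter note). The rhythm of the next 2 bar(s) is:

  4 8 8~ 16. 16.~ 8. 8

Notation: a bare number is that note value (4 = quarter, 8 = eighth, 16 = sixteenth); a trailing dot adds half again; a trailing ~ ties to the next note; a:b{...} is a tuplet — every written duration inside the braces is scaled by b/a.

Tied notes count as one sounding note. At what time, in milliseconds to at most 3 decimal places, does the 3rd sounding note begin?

1. 0.0ms @ 0 + 400.0ms (1)
2. 400.0ms @ 1 + 200.0ms (1/2)
3. 600.0ms @ 3/2 + 350.0ms (7/8)
4. 950.0ms @ 19/8 + 450.0ms (9/8)
5. 1400.0ms @ 7/2 + 200.0ms (1/2)

note 3 onset = 3/2b = 600.0ms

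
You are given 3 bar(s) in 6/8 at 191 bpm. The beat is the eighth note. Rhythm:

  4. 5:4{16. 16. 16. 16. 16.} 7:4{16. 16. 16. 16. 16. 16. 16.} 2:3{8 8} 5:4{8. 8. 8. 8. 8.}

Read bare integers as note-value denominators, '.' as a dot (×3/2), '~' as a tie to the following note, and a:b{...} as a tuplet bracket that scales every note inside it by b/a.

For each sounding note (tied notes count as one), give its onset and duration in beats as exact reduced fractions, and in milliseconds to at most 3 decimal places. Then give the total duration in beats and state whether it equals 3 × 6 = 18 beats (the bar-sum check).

1) 0.0ms=0b +942.408ms=3b
2) 942.408ms=3b +188.482ms=3/5b
3) 1130.89ms=18/5b +188.482ms=3/5b
4) 1319.372ms=21/5b +188.482ms=3/5b
5) 1507.853ms=24/5b +188.482ms=3/5b
6) 1696.335ms=27/5b +188.482ms=3/5b
7) 1884.817ms=6b +134.63ms=3/7b
8) 2019.447ms=45/7b +134.63ms=3/7b
9) 2154.076ms=48/7b +134.63ms=3/7b
10) 2288.706ms=51/7b +134.63ms=3/7b
11) 2423.336ms=54/7b +134.63ms=3/7b
12) 2557.966ms=57/7b +134.63ms=3/7b
13) 2692.595ms=60/7b +134.63ms=3/7b
14) 2827.225ms=9b +471.204ms=3/2b
15) 3298.429ms=21/2b +471.204ms=3/2b
16) 3769.634ms=12b +376.963ms=6/5b
17) 4146.597ms=66/5b +376.963ms=6/5b
18) 4523.56ms=72/5b +376.963ms=6/5b
19) 4900.524ms=78/5b +376.963ms=6/5b
20) 5277.487ms=84/5b +376.963ms=6/5b
Σ=18b of 18 (191bpm 6/8) — PASS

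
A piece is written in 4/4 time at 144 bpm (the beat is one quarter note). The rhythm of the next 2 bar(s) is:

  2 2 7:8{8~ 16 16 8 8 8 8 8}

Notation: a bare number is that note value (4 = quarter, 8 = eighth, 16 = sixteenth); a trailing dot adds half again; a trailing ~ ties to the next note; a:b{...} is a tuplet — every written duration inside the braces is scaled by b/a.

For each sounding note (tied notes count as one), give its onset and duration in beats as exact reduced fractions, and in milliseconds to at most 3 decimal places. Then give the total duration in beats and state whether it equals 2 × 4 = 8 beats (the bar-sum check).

1) 0.0ms=0b +833.333ms=2b
2) 833.333ms=2b +833.333ms=2b
3) 1666.667ms=4b +357.143ms=6/7b
4) 2023.81ms=34/7b +119.048ms=2/7b
5) 2142.857ms=36/7b +238.095ms=4/7b
6) 2380.952ms=40/7b +238.095ms=4/7b
7) 2619.048ms=44/7b +238.095ms=4/7b
8) 2857.143ms=48/7b +238.095ms=4/7b
9) 3095.238ms=52/7b +238.095ms=4/7b
Σ=8b of 8 (144bpm 4/4) — PASS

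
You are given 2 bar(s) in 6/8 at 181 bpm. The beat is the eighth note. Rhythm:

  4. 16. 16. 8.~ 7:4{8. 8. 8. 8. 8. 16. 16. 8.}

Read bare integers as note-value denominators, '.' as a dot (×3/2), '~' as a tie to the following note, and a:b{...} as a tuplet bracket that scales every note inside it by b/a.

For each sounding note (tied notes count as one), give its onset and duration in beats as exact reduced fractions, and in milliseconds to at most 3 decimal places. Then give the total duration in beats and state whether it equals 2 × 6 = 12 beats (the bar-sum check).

1) 0.0ms=0b +994.475ms=3b
2) 994.475ms=3b +248.619ms=3/4b
3) 1243.094ms=15/4b +248.619ms=3/4b
4) 1491.713ms=9/2b +781.373ms=33/14b
5) 2273.086ms=48/7b +284.136ms=6/7b
6) 2557.222ms=54/7b +284.136ms=6/7b
7) 2841.358ms=60/7b +284.136ms=6/7b
8) 3125.493ms=66/7b +284.136ms=6/7b
9) 3409.629ms=72/7b +142.068ms=3/7b
10) 3551.697ms=75/7b +142.068ms=3/7b
11) 3693.765ms=78/7b +284.136ms=6/7b
Σ=12b of 12 (181bpm 6/8) — PASS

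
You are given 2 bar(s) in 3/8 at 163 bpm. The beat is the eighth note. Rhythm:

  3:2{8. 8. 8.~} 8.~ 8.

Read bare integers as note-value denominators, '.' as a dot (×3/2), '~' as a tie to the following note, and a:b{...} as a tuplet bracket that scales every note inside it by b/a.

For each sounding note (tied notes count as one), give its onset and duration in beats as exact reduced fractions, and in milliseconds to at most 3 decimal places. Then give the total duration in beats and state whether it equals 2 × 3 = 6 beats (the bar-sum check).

1) 0.0ms=0b +368.098ms=1b
2) 368.098ms=1b +368.098ms=1b
3) 736.196ms=2b +1472.393ms=4b
Σ=6b of 6 (163bpm 3/8) — PASS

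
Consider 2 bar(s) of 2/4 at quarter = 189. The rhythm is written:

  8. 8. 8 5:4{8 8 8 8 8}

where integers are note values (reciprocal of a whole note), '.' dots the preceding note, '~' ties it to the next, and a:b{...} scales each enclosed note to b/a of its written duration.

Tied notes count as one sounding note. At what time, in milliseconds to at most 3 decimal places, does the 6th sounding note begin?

1. 0.0ms @ 0 + 238.095ms (3/4)
2. 238.095ms @ 3/4 + 238.095ms (3/4)
3. 476.19ms @ 3/2 + 158.73ms (1/2)
4. 634.921ms @ 2 + 126.984ms (2/5)
5. 761.905ms @ 12/5 + 126.984ms (2/5)
6. 888.889ms @ 14/5 + 126.984ms (2/5)
7. 1015.873ms @ 16/5 + 126.984ms (2/5)
8. 1142.857ms @ 18/5 + 126.984ms (2/5)

note 6 onset = 14/5b = 888.889ms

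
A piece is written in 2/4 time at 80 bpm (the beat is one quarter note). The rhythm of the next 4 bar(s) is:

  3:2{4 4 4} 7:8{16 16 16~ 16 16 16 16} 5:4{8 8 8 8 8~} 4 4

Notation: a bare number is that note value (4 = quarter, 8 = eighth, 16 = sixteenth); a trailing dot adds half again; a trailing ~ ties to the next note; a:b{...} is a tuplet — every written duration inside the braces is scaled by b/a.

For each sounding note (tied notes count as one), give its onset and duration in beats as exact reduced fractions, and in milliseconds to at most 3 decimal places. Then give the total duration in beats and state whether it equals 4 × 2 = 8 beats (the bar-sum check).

1) 0.0ms=0b +500.0ms=2/3b
2) 500.0ms=2/3b +500.0ms=2/3b
3) 1000.0ms=4/3b +500.0ms=2/3b
4) 1500.0ms=2b +214.286ms=2/7b
5) 1714.286ms=16/7b +214.286ms=2/7b
6) 1928.571ms=18/7b +428.571ms=4/7b
7) 2357.143ms=22/7b +214.286ms=2/7b
8) 2571.429ms=24/7b +214.286ms=2/7b
9) 2785.714ms=26/7b +214.286ms=2/7b
10) 3000.0ms=4b +300.0ms=2/5b
11) 3300.0ms=22/5b +300.0ms=2/5b
12) 3600.0ms=24/5b +300.0ms=2/5b
13) 3900.0ms=26/5b +300.0ms=2/5b
14) 4200.0ms=28/5b +1050.0ms=7/5b
15) 5250.0ms=7b +750.0ms=1b
Σ=8b of 8 (80bpm 2/4) — PASS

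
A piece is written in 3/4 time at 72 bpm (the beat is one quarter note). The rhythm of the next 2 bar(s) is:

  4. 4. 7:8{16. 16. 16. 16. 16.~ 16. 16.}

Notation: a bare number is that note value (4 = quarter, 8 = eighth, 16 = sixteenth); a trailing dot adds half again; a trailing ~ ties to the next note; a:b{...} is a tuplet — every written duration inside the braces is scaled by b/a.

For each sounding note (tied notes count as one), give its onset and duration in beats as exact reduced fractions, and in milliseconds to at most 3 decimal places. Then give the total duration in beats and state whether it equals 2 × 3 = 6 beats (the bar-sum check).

1) 0.0ms=0b +1250.0ms=3/2b
2) 1250.0ms=3/2b +1250.0ms=3/2b
3) 2500.0ms=3b +357.143ms=3/7b
4) 2857.143ms=24/7b +357.143ms=3/7b
5) 3214.286ms=27/7b +357.143ms=3/7b
6) 3571.429ms=30/7b +357.143ms=3/7b
7) 3928.571ms=33/7b +714.286ms=6/7b
8) 4642.857ms=39/7b +357.143ms=3/7b
Σ=6b of 6 (72bpm 3/4) — PASS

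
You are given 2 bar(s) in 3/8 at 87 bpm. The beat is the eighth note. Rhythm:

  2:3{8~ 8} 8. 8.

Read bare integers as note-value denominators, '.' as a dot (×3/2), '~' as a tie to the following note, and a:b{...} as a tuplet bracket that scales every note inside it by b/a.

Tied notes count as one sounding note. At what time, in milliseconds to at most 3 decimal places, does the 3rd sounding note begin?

note 3 onset = 9/2b = 3103.448ms

1. 0.0ms @ 0 + 2068.966ms (3)
2. 2068.966ms @ 3 + 1034.483ms (3/2)
3. 3103.448ms @ 9/2 + 1034.483ms (3/2)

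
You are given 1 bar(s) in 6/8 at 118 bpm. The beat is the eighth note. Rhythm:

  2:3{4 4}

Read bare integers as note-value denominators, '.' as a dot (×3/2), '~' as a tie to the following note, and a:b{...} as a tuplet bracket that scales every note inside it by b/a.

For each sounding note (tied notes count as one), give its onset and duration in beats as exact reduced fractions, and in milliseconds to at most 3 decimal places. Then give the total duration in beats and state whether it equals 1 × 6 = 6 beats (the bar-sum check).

1) 0.0ms=0b +1525.424ms=3b
2) 1525.424ms=3b +1525.424ms=3b
Σ=6b of 6 (118bpm 6/8) — PASS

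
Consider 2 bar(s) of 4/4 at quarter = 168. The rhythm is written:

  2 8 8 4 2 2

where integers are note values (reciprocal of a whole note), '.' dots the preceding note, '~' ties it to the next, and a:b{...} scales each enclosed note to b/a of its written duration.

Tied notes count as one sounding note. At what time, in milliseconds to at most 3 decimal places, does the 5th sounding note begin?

1. 0.0ms @ 0 + 714.286ms (2)
2. 714.286ms @ 2 + 178.571ms (1/2)
3. 892.857ms @ 5/2 + 178.571ms (1/2)
4. 1071.429ms @ 3 + 357.143ms (1)
5. 1428.571ms @ 4 + 714.286ms (2)
6. 2142.857ms @ 6 + 714.286ms (2)

note 5 onset = 4b = 1428.571ms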